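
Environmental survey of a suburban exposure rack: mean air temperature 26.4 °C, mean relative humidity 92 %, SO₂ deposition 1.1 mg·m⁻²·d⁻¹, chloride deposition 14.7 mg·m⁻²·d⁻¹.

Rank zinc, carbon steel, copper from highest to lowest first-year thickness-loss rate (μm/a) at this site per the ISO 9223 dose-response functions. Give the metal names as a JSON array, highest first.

["carbon steel", "copper", "zinc"]

zinc: temperature factor f = -0.071·(16.4) = -1.1644
  Pd branch = 0.0129·Pd^0.44·e^(0.046·RH+f) = 0.2891 μm/a
  Sd branch = 0.0175·Sd^0.57·e^(0.008·RH+0.085·T) = 1.594 μm/a
  r_corr = 0.2891 + 1.594 = 1.884 μm/a
carbon steel: f(T) = -0.054·(T−10) [T>10 °C] = -0.8856
  SO₂ term: 1.77·1.1^0.52·exp(0.02·92-0.8856) = 4.83
  Cl⁻ term: 0.102·14.7^0.62·exp(0.033·92+0.04·26.4) = 32.32
  r_corr = 4.83 + 32.32 = 37.15 μm/a
copper: temperature factor f = -0.080·(16.4) = -1.3120
  Pd branch = 0.0053·Pd^0.26·e^(0.059·RH+f) = 0.3331 μm/a
  Cl⁻ term: 0.01025·14.7^0.27·exp(0.036·92+0.049·26.4) = 2.119
  sum: 0.3331 + 2.119 → r_corr = 2.452 μm/a
Ordering by μm/a: carbon steel (37.2) > copper (2.45) > zinc (1.88)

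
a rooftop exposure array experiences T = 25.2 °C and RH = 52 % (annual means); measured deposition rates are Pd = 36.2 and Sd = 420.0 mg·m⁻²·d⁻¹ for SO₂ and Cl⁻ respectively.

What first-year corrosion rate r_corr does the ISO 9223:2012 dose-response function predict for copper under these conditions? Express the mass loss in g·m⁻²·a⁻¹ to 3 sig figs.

r_corr = 11.3 g·m⁻²·a⁻¹

copper: T>10 °C ⇒ hinge -0.080·(25.2−10) = -1.2160
  Pd branch = 0.0053·Pd^0.26·e^(0.059·RH+f) = 0.08587 μm/a
  Cl⁻ term: 0.01025·420.0^0.27·exp(0.036·52+0.049·25.2) = 1.17
  sum: 0.08587 + 1.17 → r_corr = 1.256 μm/a
Convert to mass loss: 1.256 μm/a × 8.96 g/cm³ = 11.25 g·m⁻²·a⁻¹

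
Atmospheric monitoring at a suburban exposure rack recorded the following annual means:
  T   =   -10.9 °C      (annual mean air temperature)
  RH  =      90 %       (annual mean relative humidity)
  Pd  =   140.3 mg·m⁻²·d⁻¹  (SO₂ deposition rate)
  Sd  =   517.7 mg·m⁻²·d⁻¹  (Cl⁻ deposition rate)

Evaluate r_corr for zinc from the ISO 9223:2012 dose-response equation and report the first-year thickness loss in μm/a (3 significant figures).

r_corr = 3.73 μm/a

zinc: T≤10 °C ⇒ hinge +0.038·(-10.9−10) = -0.7942
  SO₂ term: 0.0129·140.3^0.44·exp(0.046·90-0.7942) = 3.224
  Cl⁻ term: 0.0175·517.7^0.57·exp(0.008·90+0.085·-10.9) = 0.5016
  sum: 3.224 + 0.5016 → r_corr = 3.725 μm/a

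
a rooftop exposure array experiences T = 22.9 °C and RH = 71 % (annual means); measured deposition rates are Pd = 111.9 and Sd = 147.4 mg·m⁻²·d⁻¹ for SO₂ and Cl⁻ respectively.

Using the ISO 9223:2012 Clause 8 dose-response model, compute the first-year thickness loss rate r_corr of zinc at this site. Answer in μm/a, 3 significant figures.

r_corr = 4.80 μm/a

zinc: temperature factor f = -0.071·(12.9) = -0.9159
  SO₂ term: 0.0129·111.9^0.44·exp(0.046·71-0.9159) = 1.078
  Cl⁻ term: 0.0175·147.4^0.57·exp(0.008·71+0.085·22.9) = 3.725
  r_corr = 1.078 + 3.725 = 4.803 μm/a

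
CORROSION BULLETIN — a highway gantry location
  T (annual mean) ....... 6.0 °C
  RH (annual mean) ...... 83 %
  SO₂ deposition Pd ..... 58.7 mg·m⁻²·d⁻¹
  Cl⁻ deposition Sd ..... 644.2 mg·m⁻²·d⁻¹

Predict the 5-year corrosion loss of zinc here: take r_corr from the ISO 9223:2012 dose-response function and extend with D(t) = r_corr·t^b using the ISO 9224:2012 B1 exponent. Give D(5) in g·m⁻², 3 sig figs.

zinc: temperature factor f = +0.038·(-4.0) = -0.1520
  SO₂ term: 0.0129·58.7^0.44·exp(0.046·83-0.1520) = 3.026
  Sd branch = 0.0175·Sd^0.57·e^(0.008·RH+0.085·T) = 2.26 μm/a
  r_corr = 3.026 + 2.26 = 5.286 μm/a
Long-term exponent b (ISO 9224 Table 2, B1) = 0.813
  D(5) = 5.286 × 5^0.813 = 5.286 × 3.701 = 19.56 μm
  Mass loss = 19.56 μm × 7.14 g/cm³ = 139.7 g·m⁻²

D(5) = 140 g·m⁻²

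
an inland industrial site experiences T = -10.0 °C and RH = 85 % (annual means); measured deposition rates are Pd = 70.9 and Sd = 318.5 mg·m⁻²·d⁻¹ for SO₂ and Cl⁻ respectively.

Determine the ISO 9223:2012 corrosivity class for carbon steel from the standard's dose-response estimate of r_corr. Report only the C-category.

carbon steel: temperature factor f = +0.150·(-20.0) = -3.0000
  SO₂ term: 1.77·70.9^0.52·exp(0.02·85-3.0000) = 4.423
  Sd branch = 0.102·Sd^0.62·e^(0.033·RH+0.04·T) = 40.27 μm/a
  r_corr = 4.423 + 40.27 = 44.7 μm/a
Category bounds: 25…50 μm/a bracket r_corr ⇒ C3

C3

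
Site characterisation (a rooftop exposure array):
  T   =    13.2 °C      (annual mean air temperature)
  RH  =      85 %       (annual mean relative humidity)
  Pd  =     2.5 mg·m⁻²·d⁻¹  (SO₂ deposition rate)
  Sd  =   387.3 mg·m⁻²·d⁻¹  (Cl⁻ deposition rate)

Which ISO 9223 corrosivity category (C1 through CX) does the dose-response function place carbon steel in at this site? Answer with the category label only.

C5

carbon steel: f(T) = -0.054·(T−10) [T>10 °C] = -0.1728
  Pd branch = 1.77·Pd^0.52·e^(0.02·RH+f) = 13.13 μm/a
  Cl⁻ term: 0.102·387.3^0.62·exp(0.033·85+0.04·13.2) = 115
  r_corr = 13.13 + 115 = 128.1 μm/a
Category bounds: 80…200 μm/a bracket r_corr ⇒ C5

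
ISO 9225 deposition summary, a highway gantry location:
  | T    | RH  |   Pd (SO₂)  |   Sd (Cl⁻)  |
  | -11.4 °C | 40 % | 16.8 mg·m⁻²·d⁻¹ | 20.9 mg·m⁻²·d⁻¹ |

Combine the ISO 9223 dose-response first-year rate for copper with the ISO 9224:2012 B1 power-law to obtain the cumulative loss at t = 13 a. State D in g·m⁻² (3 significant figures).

copper: T≤10 °C ⇒ hinge +0.126·(-11.4−10) = -2.6964
  Pd branch = 0.0053·Pd^0.26·e^(0.059·RH+f) = 0.007884 μm/a
  Sd branch = 0.01025·Sd^0.27·e^(0.036·RH+0.049·T) = 0.05623 μm/a
  r_corr = 0.007884 + 0.05623 = 0.06411 μm/a
ISO 9224: D(t) = r_corr · t^b with b = 0.667 (copper, B1)
  D(13) = 0.06411 × 13^0.667 = 0.06411 × 5.534 = 0.3548 μm
  Mass loss = 0.3548 μm × 8.96 g/cm³ = 3.179 g·m⁻²

D(13) = 3.18 g·m⁻²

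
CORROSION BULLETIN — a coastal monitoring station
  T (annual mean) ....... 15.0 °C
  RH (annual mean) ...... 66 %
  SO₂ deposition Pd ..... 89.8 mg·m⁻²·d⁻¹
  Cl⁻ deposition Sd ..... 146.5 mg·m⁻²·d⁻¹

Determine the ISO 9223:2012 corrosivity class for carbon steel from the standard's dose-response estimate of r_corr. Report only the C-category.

C5

carbon steel: f(T) = -0.054·(T−10) [T>10 °C] = -0.2700
  Pd branch = 1.77·Pd^0.52·e^(0.02·RH+f) = 52.44 μm/a
  Sd branch = 0.102·Sd^0.62·e^(0.033·RH+0.04·T) = 36.13 μm/a
  r_corr = 52.44 + 36.13 = 88.57 μm/a
ISO 9223 Table 2 (carbon steel): 80 < 88.6 ≤ 200 μm/a ⇒ C5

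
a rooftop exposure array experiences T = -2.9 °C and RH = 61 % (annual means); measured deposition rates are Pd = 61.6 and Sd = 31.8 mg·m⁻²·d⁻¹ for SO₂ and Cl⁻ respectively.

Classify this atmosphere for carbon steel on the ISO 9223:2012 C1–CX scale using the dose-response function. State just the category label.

carbon steel: f(T) = +0.150·(T−10) [T≤10 °C] = -1.9350
  sulphur-dioxide contribution → 7.38 μm/a
  chloride contribution → 5.807 μm/a
  total first-year rate 13.19 μm/a
ISO 9223 Table 2 (carbon steel): 1.3 < 13.2 ≤ 25 μm/a ⇒ C2

C2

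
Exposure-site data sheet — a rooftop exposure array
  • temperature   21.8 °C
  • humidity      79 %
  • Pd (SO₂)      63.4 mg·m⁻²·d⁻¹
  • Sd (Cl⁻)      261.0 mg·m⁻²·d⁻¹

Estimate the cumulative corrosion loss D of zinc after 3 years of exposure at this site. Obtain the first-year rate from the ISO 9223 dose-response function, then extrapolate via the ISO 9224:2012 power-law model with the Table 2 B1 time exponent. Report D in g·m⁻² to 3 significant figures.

D(3) = 110 g·m⁻²

zinc: temperature factor f = -0.071·(11.8) = -0.8378
  SO₂ term: 0.0129·63.4^0.44·exp(0.046·79-0.8378) = 1.312
  Sd branch = 0.0175·Sd^0.57·e^(0.008·RH+0.085·T) = 5.009 μm/a
  r_corr = 1.312 + 5.009 = 6.321 μm/a
ISO 9224: D(t) = r_corr · t^b with b = 0.813 (zinc, B1)
  D(3) = 6.321 × 3^0.813 = 6.321 × 2.443 = 15.44 μm
  Mass loss = 15.44 μm × 7.14 g/cm³ = 110.2 g·m⁻²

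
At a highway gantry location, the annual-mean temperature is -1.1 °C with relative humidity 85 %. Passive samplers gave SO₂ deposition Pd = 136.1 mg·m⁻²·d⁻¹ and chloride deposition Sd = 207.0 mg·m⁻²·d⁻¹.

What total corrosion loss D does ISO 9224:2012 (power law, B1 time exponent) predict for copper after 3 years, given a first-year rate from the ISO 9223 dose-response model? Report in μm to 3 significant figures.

D(3) = 3.29 μm

copper: f(T) = +0.126·(T−10) [T≤10 °C] = -1.3986
  SO₂ term: 0.0053·136.1^0.26·exp(0.059·85-1.3986) = 0.7074
  Cl⁻ term: 0.01025·207.0^0.27·exp(0.036·85+0.049·-1.1) = 0.8741
  sum: 0.7074 + 0.8741 → r_corr = 1.582 μm/a
ISO 9224: D(t) = r_corr · t^b with b = 0.667 (copper, B1)
  D(3) = 1.582 × 3^0.667 = 1.582 × 2.081 = 3.291 μm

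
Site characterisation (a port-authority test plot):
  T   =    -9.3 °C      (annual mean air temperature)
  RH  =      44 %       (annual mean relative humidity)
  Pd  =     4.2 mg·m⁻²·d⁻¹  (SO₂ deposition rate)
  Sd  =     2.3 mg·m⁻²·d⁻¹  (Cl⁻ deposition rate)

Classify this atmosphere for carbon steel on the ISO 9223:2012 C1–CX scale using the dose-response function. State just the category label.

carbon steel: T≤10 °C ⇒ hinge +0.150·(-9.3−10) = -2.8950
  Pd branch = 1.77·Pd^0.52·e^(0.02·RH+f) = 0.4977 μm/a
  Cl⁻ term: 0.102·2.3^0.62·exp(0.033·44+0.04·-9.3) = 0.5034
  r_corr = 0.4977 + 0.5034 = 1.001 μm/a
Category bounds: 0…1.3 μm/a bracket r_corr ⇒ C1

C1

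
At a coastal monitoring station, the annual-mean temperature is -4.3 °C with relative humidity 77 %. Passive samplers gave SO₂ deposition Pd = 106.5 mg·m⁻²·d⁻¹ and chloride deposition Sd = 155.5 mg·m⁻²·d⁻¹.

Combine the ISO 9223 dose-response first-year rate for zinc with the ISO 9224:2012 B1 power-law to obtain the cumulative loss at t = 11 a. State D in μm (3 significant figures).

zinc: f(T) = +0.038·(T−10) [T≤10 °C] = -0.5434
  SO₂ term: 0.0129·106.5^0.44·exp(0.046·77-0.5434) = 2.018
  Cl⁻ term: 0.0175·155.5^0.57·exp(0.008·77+0.085·-4.3) = 0.3991
  sum: 2.018 + 0.3991 → r_corr = 2.417 μm/a
Long-term exponent b (ISO 9224 Table 2, B1) = 0.813
  D(11) = 2.417 × 11^0.813 = 2.417 × 7.025 = 16.98 μm

D(11) = 17.0 μm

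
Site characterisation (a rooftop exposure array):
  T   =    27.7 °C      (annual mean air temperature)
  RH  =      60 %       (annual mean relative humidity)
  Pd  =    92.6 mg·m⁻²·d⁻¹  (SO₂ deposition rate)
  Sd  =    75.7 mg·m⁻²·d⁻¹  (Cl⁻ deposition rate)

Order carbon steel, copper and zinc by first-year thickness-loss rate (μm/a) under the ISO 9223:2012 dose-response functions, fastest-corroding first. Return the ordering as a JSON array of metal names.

["carbon steel", "zinc", "copper"]

carbon steel: f(T) = -0.054·(T−10) [T>10 °C] = -0.9558
  SO₂ term: 1.77·92.6^0.52·exp(0.02·60-0.9558) = 23.8
  Cl⁻ term: 0.102·75.7^0.62·exp(0.033·60+0.04·27.7) = 32.71
  sum: 23.8 + 32.71 → r_corr = 56.52 μm/a
copper: f(T) = -0.080·(T−10) [T>10 °C] = -1.4160
  SO₂ term: 0.0053·92.6^0.26·exp(0.059·60-1.4160) = 0.1439
  Sd branch = 0.01025·Sd^0.27·e^(0.036·RH+0.049·T) = 1.111 μm/a
  r_corr = 0.1439 + 1.111 = 1.255 μm/a
zinc: temperature factor f = -0.071·(17.7) = -1.2567
  Pd branch = 0.0129·Pd^0.44·e^(0.046·RH+f) = 0.4254 μm/a
  Sd branch = 0.0175·Sd^0.57·e^(0.008·RH+0.085·T) = 3.509 μm/a
  r_corr = 0.4254 + 3.509 = 3.934 μm/a
Ordering by μm/a: carbon steel (56.5) > zinc (3.93) > copper (1.25)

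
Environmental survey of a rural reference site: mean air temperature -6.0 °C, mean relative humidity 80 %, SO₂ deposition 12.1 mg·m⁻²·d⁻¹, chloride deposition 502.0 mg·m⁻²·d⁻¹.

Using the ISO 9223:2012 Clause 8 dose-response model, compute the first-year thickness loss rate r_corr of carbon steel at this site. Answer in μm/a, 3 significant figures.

carbon steel: f(T) = +0.150·(T−10) [T≤10 °C] = -2.4000
  sulphur-dioxide contribution → 2.908 μm/a
  chloride contribution → 53.13 μm/a
  total first-year rate 56.04 μm/a

r_corr = 56.0 μm/a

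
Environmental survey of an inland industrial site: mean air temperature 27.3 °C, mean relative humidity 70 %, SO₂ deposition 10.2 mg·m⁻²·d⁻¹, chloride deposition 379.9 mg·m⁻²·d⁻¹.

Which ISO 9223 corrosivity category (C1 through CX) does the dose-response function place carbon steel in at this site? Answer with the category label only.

C5

carbon steel: f(T) = -0.054·(T−10) [T>10 °C] = -0.9342
  Pd branch = 1.77·Pd^0.52·e^(0.02·RH+f) = 9.435 μm/a
  Cl⁻ term: 0.102·379.9^0.62·exp(0.033·70+0.04·27.3) = 121.7
  sum: 9.435 + 121.7 → r_corr = 131.2 μm/a
Category bounds: 80…200 μm/a bracket r_corr ⇒ C5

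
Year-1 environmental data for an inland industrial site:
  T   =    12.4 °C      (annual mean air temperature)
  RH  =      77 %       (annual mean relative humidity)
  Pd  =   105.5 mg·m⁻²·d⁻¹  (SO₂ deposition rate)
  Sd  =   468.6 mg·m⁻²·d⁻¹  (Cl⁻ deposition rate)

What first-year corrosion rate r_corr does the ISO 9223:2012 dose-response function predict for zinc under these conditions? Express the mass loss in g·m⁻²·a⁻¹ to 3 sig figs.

zinc: f(T) = -0.071·(T−10) [T>10 °C] = -0.1704
  sulphur-dioxide contribution → 2.918 μm/a
  chloride contribution → 3.095 μm/a
  total first-year rate 6.013 μm/a
Convert to mass loss: 6.013 μm/a × 7.14 g/cm³ = 42.93 g·m⁻²·a⁻¹

r_corr = 42.9 g·m⁻²·a⁻¹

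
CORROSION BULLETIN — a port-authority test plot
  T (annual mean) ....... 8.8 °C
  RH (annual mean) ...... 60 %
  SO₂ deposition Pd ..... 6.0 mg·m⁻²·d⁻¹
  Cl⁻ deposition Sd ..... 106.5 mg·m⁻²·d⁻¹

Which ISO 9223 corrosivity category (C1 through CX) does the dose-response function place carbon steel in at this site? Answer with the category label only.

C3

carbon steel: f(T) = +0.150·(T−10) [T≤10 °C] = -0.1800
  sulphur-dioxide contribution → 12.46 μm/a
  chloride contribution → 18.98 μm/a
  ⇒ r_corr(carbon steel) = 31.44 μm/a
Category bounds: 25…50 μm/a bracket r_corr ⇒ C3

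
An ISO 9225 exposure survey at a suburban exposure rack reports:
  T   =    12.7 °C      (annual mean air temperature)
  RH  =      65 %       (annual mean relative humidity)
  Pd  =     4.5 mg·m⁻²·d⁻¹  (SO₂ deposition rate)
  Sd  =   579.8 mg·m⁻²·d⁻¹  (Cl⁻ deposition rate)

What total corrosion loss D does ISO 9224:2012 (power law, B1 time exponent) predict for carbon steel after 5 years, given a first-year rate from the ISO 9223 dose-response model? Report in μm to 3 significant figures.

carbon steel: f(T) = -0.054·(T−10) [T>10 °C] = -0.1458
  sulphur-dioxide contribution → 12.27 μm/a
  chloride contribution → 74.82 μm/a
  ⇒ r_corr(carbon steel) = 87.09 μm/a
Power-law: D(5) = r_corr · 5^0.523
  D(5) = 87.09 × 5^0.523 = 87.09 × 2.32 = 202.1 μm

D(5) = 202 μm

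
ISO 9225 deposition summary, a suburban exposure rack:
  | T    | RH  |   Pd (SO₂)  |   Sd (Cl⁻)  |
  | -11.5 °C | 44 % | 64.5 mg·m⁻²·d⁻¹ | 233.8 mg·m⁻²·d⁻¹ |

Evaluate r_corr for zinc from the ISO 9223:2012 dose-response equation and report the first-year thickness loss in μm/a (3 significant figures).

r_corr = 0.479 μm/a

zinc: temperature factor f = +0.038·(-21.5) = -0.8170
  SO₂ term: 0.0129·64.5^0.44·exp(0.046·44-0.8170) = 0.2698
  Sd branch = 0.0175·Sd^0.57·e^(0.008·RH+0.085·T) = 0.2097 μm/a
  sum: 0.2698 + 0.2097 → r_corr = 0.4795 μm/a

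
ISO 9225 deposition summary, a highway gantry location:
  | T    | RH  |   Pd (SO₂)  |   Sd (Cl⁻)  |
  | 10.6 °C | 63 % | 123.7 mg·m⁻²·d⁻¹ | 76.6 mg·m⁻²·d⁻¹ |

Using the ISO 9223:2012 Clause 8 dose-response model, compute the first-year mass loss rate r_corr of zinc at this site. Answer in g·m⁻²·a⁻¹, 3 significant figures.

r_corr = 19.4 g·m⁻²·a⁻¹

zinc: temperature factor f = -0.071·(0.6) = -0.0426
  SO₂ term: 0.0129·123.7^0.44·exp(0.046·63-0.0426) = 1.868
  Cl⁻ term: 0.0175·76.6^0.57·exp(0.008·63+0.085·10.6) = 0.8457
  sum: 1.868 + 0.8457 → r_corr = 2.713 μm/a
Convert to mass loss: 2.713 μm/a × 7.14 g/cm³ = 19.37 g·m⁻²·a⁻¹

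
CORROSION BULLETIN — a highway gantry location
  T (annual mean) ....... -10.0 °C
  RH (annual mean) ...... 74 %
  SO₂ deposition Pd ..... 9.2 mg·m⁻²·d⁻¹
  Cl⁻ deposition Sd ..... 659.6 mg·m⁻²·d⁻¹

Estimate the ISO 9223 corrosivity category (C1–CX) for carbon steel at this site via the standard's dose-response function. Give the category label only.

C3

carbon steel: T≤10 °C ⇒ hinge +0.150·(-10.0−10) = -3.0000
  SO₂ term: 1.77·9.2^0.52·exp(0.02·74-3.0000) = 1.227
  Sd branch = 0.102·Sd^0.62·e^(0.033·RH+0.04·T) = 43.99 μm/a
  sum: 1.227 + 43.99 → r_corr = 45.22 μm/a
45.2 μm/a falls in (25, 50] for carbon steel → category C3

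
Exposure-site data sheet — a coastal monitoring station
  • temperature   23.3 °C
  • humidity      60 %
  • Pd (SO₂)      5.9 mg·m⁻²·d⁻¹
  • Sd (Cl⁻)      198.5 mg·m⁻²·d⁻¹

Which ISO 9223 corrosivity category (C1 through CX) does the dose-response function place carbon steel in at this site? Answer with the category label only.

carbon steel: f(T) = -0.054·(T−10) [T>10 °C] = -0.7182
  sulphur-dioxide contribution → 7.212 μm/a
  chloride contribution → 49.87 μm/a
  total first-year rate 57.09 μm/a
Category bounds: 50…80 μm/a bracket r_corr ⇒ C4

C4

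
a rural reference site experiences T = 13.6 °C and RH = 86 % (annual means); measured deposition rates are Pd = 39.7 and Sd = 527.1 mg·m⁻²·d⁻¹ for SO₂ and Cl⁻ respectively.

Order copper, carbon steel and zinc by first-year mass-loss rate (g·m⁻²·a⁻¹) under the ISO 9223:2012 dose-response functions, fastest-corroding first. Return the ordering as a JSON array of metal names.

copper: temperature factor f = -0.080·(3.6) = -0.2880
  SO₂ term: 0.0053·39.7^0.26·exp(0.059·86-0.2880) = 1.654
  Cl⁻ term: 0.01025·527.1^0.27·exp(0.036·86+0.049·13.6) = 2.397
  sum: 1.654 + 2.397 → r_corr = 4.051 μm/a
  mass loss = 4.051 μm/a × 8.96 g/cm³ = 36.29 g·m⁻²·a⁻¹
carbon steel: f(T) = -0.054·(T−10) [T>10 °C] = -0.1944
  Pd branch = 1.77·Pd^0.52·e^(0.02·RH+f) = 55.2 μm/a
  Cl⁻ term: 0.102·527.1^0.62·exp(0.033·86+0.04·13.6) = 146.2
  r_corr = 55.2 + 146.2 = 201.4 μm/a
  mass loss = 201.4 μm/a × 7.85 g/cm³ = 1581 g·m⁻²·a⁻¹
zinc: temperature factor f = -0.071·(3.6) = -0.2556
  Pd branch = 0.0129·Pd^0.44·e^(0.046·RH+f) = 2.637 μm/a
  Cl⁻ term: 0.0175·527.1^0.57·exp(0.008·86+0.085·13.6) = 3.939
  r_corr = 2.637 + 3.939 = 6.576 μm/a
  mass loss = 6.576 μm/a × 7.14 g/cm³ = 46.95 g·m⁻²·a⁻¹
Ordering by g·m⁻²·a⁻¹: carbon steel (1580) > zinc (47) > copper (36.3)

["carbon steel", "zinc", "copper"]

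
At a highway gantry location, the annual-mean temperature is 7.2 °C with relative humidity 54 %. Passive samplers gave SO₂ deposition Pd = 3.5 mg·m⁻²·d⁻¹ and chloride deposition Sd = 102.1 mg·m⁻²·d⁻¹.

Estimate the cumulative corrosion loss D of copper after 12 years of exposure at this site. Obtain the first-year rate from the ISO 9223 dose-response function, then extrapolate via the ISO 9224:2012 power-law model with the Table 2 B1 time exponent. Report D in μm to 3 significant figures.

D(12) = 2.52 μm

copper: f(T) = +0.126·(T−10) [T≤10 °C] = -0.3528
  SO₂ term: 0.0053·3.5^0.26·exp(0.059·54-0.3528) = 0.1248
  Sd branch = 0.01025·Sd^0.27·e^(0.036·RH+0.049·T) = 0.3553 μm/a
  r_corr = 0.1248 + 0.3553 = 0.4801 μm/a
Power-law: D(12) = r_corr · 12^0.667
  D(12) = 0.4801 × 12^0.667 = 0.4801 × 5.246 = 2.519 μm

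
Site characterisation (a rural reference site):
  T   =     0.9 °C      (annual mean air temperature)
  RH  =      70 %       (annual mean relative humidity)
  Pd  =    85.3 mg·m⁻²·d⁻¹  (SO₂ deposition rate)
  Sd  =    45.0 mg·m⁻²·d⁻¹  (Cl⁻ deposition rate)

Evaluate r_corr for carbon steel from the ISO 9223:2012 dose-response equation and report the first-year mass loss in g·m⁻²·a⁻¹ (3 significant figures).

carbon steel: T≤10 °C ⇒ hinge +0.150·(0.9−10) = -1.3650
  Pd branch = 1.77·Pd^0.52·e^(0.02·RH+f) = 18.5 μm/a
  Sd branch = 0.102·Sd^0.62·e^(0.033·RH+0.04·T) = 11.28 μm/a
  r_corr = 18.5 + 11.28 = 29.79 μm/a
Convert to mass loss: 29.79 μm/a × 7.85 g/cm³ = 233.8 g·m⁻²·a⁻¹

r_corr = 234 g·m⁻²·a⁻¹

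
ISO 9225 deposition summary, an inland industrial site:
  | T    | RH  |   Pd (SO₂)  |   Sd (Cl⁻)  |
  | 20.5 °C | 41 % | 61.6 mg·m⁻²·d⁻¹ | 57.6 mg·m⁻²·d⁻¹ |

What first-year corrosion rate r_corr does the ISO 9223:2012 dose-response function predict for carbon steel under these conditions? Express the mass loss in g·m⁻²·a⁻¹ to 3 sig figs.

carbon steel: T>10 °C ⇒ hinge -0.054·(20.5−10) = -0.5670
  Pd branch = 1.77·Pd^0.52·e^(0.02·RH+f) = 19.43 μm/a
  Sd branch = 0.102·Sd^0.62·e^(0.033·RH+0.04·T) = 11.06 μm/a
  r_corr = 19.43 + 11.06 = 30.49 μm/a
Convert to mass loss: 30.49 μm/a × 7.85 g/cm³ = 239.3 g·m⁻²·a⁻¹

r_corr = 239 g·m⁻²·a⁻¹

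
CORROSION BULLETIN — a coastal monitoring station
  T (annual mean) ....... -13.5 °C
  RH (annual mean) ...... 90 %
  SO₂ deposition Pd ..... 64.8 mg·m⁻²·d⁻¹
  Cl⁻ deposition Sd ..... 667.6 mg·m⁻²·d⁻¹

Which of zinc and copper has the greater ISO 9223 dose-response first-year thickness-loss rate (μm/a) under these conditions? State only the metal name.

zinc: temperature factor f = +0.038·(-23.5) = -0.8930
  Pd branch = 0.0129·Pd^0.44·e^(0.046·RH+f) = 2.079 μm/a
  Sd branch = 0.0175·Sd^0.57·e^(0.008·RH+0.085·T) = 0.4649 μm/a
  sum: 2.079 + 0.4649 → r_corr = 2.544 μm/a
copper: f(T) = +0.126·(T−10) [T≤10 °C] = -2.9610
  SO₂ term: 0.0053·64.8^0.26·exp(0.059·90-2.9610) = 0.1642
  Sd branch = 0.01025·Sd^0.27·e^(0.036·RH+0.049·T) = 0.7819 μm/a
  sum: 0.1642 + 0.7819 → r_corr = 0.9462 μm/a
Ordering by μm/a: zinc (2.54) > copper (0.946)

zinc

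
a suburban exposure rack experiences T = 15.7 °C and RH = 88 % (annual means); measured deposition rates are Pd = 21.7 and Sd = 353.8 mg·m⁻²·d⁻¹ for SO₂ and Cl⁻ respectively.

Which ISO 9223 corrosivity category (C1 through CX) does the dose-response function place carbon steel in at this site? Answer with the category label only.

carbon steel: T>10 °C ⇒ hinge -0.054·(15.7−10) = -0.3078
  sulphur-dioxide contribution → 37.46 μm/a
  chloride contribution → 132.7 μm/a
  ⇒ r_corr(carbon steel) = 170.1 μm/a
ISO 9223 Table 2 (carbon steel): 80 < 170 ≤ 200 μm/a ⇒ C5

C5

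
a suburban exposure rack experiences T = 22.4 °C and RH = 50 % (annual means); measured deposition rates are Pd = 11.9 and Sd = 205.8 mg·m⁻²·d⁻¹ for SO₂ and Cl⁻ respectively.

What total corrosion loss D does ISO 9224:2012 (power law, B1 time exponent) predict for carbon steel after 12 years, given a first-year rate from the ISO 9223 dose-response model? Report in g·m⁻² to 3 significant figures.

carbon steel: T>10 °C ⇒ hinge -0.054·(22.4−10) = -0.6696
  Pd branch = 1.77·Pd^0.52·e^(0.02·RH+f) = 8.928 μm/a
  Sd branch = 0.102·Sd^0.62·e^(0.033·RH+0.04·T) = 35.37 μm/a
  r_corr = 8.928 + 35.37 = 44.3 μm/a
Long-term exponent b (ISO 9224 Table 2, B1) = 0.523
  D(12) = 44.3 × 12^0.523 = 44.3 × 3.668 = 162.5 μm
  Mass loss = 162.5 μm × 7.85 g/cm³ = 1275 g·m⁻²

D(12) = 1.28e+03 g·m⁻²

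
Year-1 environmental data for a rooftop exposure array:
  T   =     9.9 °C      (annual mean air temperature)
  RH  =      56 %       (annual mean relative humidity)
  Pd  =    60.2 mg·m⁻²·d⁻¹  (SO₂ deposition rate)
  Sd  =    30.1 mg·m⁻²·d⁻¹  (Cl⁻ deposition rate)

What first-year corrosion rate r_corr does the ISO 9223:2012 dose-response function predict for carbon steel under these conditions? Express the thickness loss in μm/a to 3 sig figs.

carbon steel: T≤10 °C ⇒ hinge +0.150·(9.9−10) = -0.0150
  Pd branch = 1.77·Pd^0.52·e^(0.02·RH+f) = 45 μm/a
  Sd branch = 0.102·Sd^0.62·e^(0.033·RH+0.04·T) = 7.941 μm/a
  r_corr = 45 + 7.941 = 52.95 μm/a

r_corr = 52.9 μm/a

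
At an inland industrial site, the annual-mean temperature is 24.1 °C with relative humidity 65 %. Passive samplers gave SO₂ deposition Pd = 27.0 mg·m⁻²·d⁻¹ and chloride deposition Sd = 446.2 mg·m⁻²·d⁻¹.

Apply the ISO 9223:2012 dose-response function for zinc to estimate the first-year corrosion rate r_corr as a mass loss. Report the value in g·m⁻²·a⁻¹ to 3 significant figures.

r_corr = 55.6 g·m⁻²·a⁻¹

zinc: f(T) = -0.071·(T−10) [T>10 °C] = -1.0011
  SO₂ term: 0.0129·27.0^0.44·exp(0.046·65-1.0011) = 0.4019
  Cl⁻ term: 0.0175·446.2^0.57·exp(0.008·65+0.085·24.1) = 7.392
  r_corr = 0.4019 + 7.392 = 7.794 μm/a
Convert to mass loss: 7.794 μm/a × 7.14 g/cm³ = 55.65 g·m⁻²·a⁻¹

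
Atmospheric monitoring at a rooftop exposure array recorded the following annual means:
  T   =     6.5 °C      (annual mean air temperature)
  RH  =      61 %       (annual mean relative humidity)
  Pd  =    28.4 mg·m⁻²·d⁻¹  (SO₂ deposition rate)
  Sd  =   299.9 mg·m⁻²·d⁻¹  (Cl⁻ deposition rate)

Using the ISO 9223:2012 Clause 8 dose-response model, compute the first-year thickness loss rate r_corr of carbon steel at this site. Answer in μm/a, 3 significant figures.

carbon steel: f(T) = +0.150·(T−10) [T≤10 °C] = -0.5250
  SO₂ term: 1.77·28.4^0.52·exp(0.02·61-0.5250) = 20.21
  Sd branch = 0.102·Sd^0.62·e^(0.033·RH+0.04·T) = 34 μm/a
  sum: 20.21 + 34 → r_corr = 54.21 μm/a

r_corr = 54.2 μm/a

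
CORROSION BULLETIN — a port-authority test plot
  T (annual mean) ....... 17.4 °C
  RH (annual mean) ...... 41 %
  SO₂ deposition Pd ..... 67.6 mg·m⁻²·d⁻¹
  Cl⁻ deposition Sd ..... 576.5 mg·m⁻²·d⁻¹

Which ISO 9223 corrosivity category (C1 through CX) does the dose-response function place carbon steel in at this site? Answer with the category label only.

carbon steel: T>10 °C ⇒ hinge -0.054·(17.4−10) = -0.3996
  Pd branch = 1.77·Pd^0.52·e^(0.02·RH+f) = 24.11 μm/a
  Cl⁻ term: 0.102·576.5^0.62·exp(0.033·41+0.04·17.4) = 40.75
  sum: 24.11 + 40.75 → r_corr = 64.86 μm/a
ISO 9223 Table 2 (carbon steel): 50 < 64.9 ≤ 80 μm/a ⇒ C4

C4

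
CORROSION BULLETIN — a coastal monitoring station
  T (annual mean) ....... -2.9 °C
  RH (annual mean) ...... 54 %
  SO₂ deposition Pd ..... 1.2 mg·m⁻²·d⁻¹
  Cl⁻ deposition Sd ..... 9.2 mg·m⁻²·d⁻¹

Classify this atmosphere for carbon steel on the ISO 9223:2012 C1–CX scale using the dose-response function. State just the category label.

C2

carbon steel: T≤10 °C ⇒ hinge +0.150·(-2.9−10) = -1.9350
  SO₂ term: 1.77·1.2^0.52·exp(0.02·54-1.9350) = 0.8276
  Cl⁻ term: 0.102·9.2^0.62·exp(0.033·54+0.04·-2.9) = 2.136
  r_corr = 0.8276 + 2.136 = 2.964 μm/a
ISO 9223 Table 2 (carbon steel): 1.3 < 2.96 ≤ 25 μm/a ⇒ C2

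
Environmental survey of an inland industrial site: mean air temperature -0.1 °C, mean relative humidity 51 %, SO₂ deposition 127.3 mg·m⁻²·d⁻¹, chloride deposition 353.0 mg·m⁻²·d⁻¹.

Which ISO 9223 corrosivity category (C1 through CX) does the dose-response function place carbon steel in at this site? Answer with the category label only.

carbon steel: T≤10 °C ⇒ hinge +0.150·(-0.1−10) = -1.5150
  Pd branch = 1.77·Pd^0.52·e^(0.02·RH+f) = 13.41 μm/a
  Cl⁻ term: 0.102·353.0^0.62·exp(0.033·51+0.04·-0.1) = 20.77
  sum: 13.41 + 20.77 → r_corr = 34.18 μm/a
ISO 9223 Table 2 (carbon steel): 25 < 34.2 ≤ 50 μm/a ⇒ C3

C3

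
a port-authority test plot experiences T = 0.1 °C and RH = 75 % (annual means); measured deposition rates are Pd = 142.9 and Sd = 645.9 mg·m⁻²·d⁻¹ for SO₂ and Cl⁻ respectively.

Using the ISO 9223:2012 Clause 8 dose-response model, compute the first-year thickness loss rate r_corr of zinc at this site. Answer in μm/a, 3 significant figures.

r_corr = 3.76 μm/a

zinc: T≤10 °C ⇒ hinge +0.038·(0.1−10) = -0.3762
  sulphur-dioxide contribution → 2.476 μm/a
  chloride contribution → 1.286 μm/a
  ⇒ r_corr(zinc) = 3.762 μm/a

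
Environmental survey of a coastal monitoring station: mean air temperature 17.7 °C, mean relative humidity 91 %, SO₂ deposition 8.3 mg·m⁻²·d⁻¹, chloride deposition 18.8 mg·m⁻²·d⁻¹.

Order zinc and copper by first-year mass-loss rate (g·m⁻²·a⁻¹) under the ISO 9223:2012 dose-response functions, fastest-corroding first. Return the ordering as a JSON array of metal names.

["copper", "zinc"]

zinc: temperature factor f = -0.071·(7.7) = -0.5467
  SO₂ term: 0.0129·8.3^0.44·exp(0.046·91-0.5467) = 1.246
  Cl⁻ term: 0.0175·18.8^0.57·exp(0.008·91+0.085·17.7) = 0.8687
  sum: 1.246 + 0.8687 → r_corr = 2.115 μm/a
  mass loss = 2.115 μm/a × 7.14 g/cm³ = 15.1 g·m⁻²·a⁻¹
copper: T>10 °C ⇒ hinge -0.080·(17.7−10) = -0.6160
  Pd branch = 0.0053·Pd^0.26·e^(0.059·RH+f) = 1.065 μm/a
  Sd branch = 0.01025·Sd^0.27·e^(0.036·RH+0.049·T) = 1.426 μm/a
  sum: 1.065 + 1.426 → r_corr = 2.491 μm/a
  mass loss = 2.491 μm/a × 8.96 g/cm³ = 22.32 g·m⁻²·a⁻¹
Ordering by g·m⁻²·a⁻¹: copper (22.3) > zinc (15.1)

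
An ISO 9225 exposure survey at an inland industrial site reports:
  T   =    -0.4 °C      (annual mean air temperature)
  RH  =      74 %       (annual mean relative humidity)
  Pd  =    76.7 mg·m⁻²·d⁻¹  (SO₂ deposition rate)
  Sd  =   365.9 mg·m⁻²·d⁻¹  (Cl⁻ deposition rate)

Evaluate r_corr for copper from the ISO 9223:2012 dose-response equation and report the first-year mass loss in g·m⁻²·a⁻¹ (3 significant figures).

r_corr = 9.48 g·m⁻²·a⁻¹

copper: T≤10 °C ⇒ hinge +0.126·(-0.4−10) = -1.3104
  sulphur-dioxide contribution → 0.3478 μm/a
  chloride contribution → 0.71 μm/a
  total first-year rate 1.058 μm/a
Convert to mass loss: 1.058 μm/a × 8.96 g/cm³ = 9.478 g·m⁻²·a⁻¹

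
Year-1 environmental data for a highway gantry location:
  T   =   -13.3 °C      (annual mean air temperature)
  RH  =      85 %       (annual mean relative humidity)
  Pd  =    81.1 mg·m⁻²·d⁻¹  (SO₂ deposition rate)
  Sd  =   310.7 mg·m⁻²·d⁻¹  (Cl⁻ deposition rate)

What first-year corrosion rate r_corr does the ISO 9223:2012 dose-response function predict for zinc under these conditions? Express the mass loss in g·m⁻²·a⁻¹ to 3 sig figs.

r_corr = 15.2 g·m⁻²·a⁻¹

zinc: T≤10 °C ⇒ hinge +0.038·(-13.3−10) = -0.8854
  Pd branch = 0.0129·Pd^0.44·e^(0.046·RH+f) = 1.837 μm/a
  Sd branch = 0.0175·Sd^0.57·e^(0.008·RH+0.085·T) = 0.2938 μm/a
  sum: 1.837 + 0.2938 → r_corr = 2.131 μm/a
Convert to mass loss: 2.131 μm/a × 7.14 g/cm³ = 15.21 g·m⁻²·a⁻¹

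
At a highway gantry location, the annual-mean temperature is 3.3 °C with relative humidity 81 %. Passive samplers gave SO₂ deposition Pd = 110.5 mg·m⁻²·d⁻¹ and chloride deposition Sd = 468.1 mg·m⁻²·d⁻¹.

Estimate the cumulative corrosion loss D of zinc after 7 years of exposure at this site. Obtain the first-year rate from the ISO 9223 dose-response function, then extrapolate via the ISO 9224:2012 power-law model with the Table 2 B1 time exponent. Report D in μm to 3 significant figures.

D(7) = 23.2 μm

zinc: T≤10 °C ⇒ hinge +0.038·(3.3−10) = -0.2546
  Pd branch = 0.0129·Pd^0.44·e^(0.046·RH+f) = 3.291 μm/a
  Cl⁻ term: 0.0175·468.1^0.57·exp(0.008·81+0.085·3.3) = 1.474
  sum: 3.291 + 1.474 → r_corr = 4.764 μm/a
Long-term exponent b (ISO 9224 Table 2, B1) = 0.813
  D(7) = 4.764 × 7^0.813 = 4.764 × 4.865 = 23.18 μm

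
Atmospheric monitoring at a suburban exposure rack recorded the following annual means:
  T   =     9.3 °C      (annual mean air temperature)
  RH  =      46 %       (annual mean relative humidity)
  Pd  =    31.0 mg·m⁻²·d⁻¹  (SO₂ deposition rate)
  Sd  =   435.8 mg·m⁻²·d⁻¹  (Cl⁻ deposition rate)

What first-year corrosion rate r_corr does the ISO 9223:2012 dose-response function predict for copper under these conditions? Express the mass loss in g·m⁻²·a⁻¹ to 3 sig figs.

r_corr = 5.52 g·m⁻²·a⁻¹

copper: temperature factor f = +0.126·(-0.7) = -0.0882
  Pd branch = 0.0053·Pd^0.26·e^(0.059·RH+f) = 0.1788 μm/a
  Sd branch = 0.01025·Sd^0.27·e^(0.036·RH+0.049·T) = 0.4369 μm/a
  sum: 0.1788 + 0.4369 → r_corr = 0.6158 μm/a
Convert to mass loss: 0.6158 μm/a × 8.96 g/cm³ = 5.517 g·m⁻²·a⁻¹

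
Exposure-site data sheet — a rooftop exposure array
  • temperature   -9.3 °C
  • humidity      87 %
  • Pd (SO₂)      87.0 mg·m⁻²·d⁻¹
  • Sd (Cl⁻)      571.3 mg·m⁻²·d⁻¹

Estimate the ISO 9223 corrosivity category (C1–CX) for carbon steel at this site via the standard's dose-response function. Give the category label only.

C4

carbon steel: T≤10 °C ⇒ hinge +0.150·(-9.3−10) = -2.8950
  sulphur-dioxide contribution → 5.687 μm/a
  chloride contribution → 63.56 μm/a
  ⇒ r_corr(carbon steel) = 69.24 μm/a
Category bounds: 50…80 μm/a bracket r_corr ⇒ C4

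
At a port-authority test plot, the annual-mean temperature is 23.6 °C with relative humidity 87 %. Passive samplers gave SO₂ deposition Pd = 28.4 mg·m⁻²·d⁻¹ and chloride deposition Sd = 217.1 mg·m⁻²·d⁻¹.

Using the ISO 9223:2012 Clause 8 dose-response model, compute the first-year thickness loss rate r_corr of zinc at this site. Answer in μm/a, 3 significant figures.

r_corr = 6.77 μm/a

zinc: T>10 °C ⇒ hinge -0.071·(23.6−10) = -0.9656
  Pd branch = 0.0129·Pd^0.44·e^(0.046·RH+f) = 1.171 μm/a
  Cl⁻ term: 0.0175·217.1^0.57·exp(0.008·87+0.085·23.6) = 5.603
  r_corr = 1.171 + 5.603 = 6.774 μm/a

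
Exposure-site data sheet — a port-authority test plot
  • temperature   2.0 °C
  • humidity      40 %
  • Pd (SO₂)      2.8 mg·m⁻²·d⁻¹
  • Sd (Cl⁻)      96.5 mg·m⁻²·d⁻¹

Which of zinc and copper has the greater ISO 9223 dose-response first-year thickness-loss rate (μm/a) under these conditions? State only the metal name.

zinc

zinc: f(T) = +0.038·(T−10) [T≤10 °C] = -0.3040
  Pd branch = 0.0129·Pd^0.44·e^(0.046·RH+f) = 0.09428 μm/a
  Sd branch = 0.0175·Sd^0.57·e^(0.008·RH+0.085·T) = 0.3864 μm/a
  r_corr = 0.09428 + 0.3864 = 0.4807 μm/a
copper: T≤10 °C ⇒ hinge +0.126·(2.0−10) = -1.0080
  SO₂ term: 0.0053·2.8^0.26·exp(0.059·40-1.0080) = 0.02677
  Sd branch = 0.01025·Sd^0.27·e^(0.036·RH+0.049·T) = 0.1639 μm/a
  r_corr = 0.02677 + 0.1639 = 0.1906 μm/a
Ordering by μm/a: zinc (0.481) > copper (0.191)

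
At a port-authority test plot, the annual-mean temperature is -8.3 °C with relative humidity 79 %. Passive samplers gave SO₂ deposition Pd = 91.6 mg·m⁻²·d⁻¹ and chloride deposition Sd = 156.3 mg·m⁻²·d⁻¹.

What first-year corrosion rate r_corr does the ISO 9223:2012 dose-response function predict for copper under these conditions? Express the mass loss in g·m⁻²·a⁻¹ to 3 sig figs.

copper: temperature factor f = +0.126·(-18.3) = -2.3058
  SO₂ term: 0.0053·91.6^0.26·exp(0.059·79-2.3058) = 0.1808
  Sd branch = 0.01025·Sd^0.27·e^(0.036·RH+0.049·T) = 0.4588 μm/a
  sum: 0.1808 + 0.4588 → r_corr = 0.6396 μm/a
Convert to mass loss: 0.6396 μm/a × 8.96 g/cm³ = 5.731 g·m⁻²·a⁻¹

r_corr = 5.73 g·m⁻²·a⁻¹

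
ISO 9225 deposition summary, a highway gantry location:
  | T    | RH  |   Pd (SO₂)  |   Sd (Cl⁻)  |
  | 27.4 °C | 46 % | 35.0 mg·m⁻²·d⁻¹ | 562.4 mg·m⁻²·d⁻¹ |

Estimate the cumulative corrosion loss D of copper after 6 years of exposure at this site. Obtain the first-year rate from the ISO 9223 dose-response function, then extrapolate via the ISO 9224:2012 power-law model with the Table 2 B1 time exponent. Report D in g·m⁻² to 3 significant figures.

D(6) = 35.1 g·m⁻²

copper: temperature factor f = -0.080·(17.4) = -1.3920
  sulphur-dioxide contribution → 0.0501 μm/a
  chloride contribution → 1.136 μm/a
  ⇒ r_corr(copper) = 1.186 μm/a
ISO 9224: D(t) = r_corr · t^b with b = 0.667 (copper, B1)
  D(6) = 1.186 × 6^0.667 = 1.186 × 3.304 = 3.92 μm
  Mass loss = 3.92 μm × 8.96 g/cm³ = 35.12 g·m⁻²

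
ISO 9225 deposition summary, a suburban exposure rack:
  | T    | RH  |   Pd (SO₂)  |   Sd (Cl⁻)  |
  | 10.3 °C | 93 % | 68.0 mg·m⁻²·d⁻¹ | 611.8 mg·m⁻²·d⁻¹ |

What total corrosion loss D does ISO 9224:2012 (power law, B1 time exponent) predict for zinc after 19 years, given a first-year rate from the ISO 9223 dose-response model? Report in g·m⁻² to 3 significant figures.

zinc: temperature factor f = -0.071·(0.3) = -0.0213
  sulphur-dioxide contribution → 5.828 μm/a
  chloride contribution → 3.426 μm/a
  ⇒ r_corr(zinc) = 9.254 μm/a
Power-law: D(19) = r_corr · 19^0.813
  D(19) = 9.254 × 19^0.813 = 9.254 × 10.96 = 101.4 μm
  Mass loss = 101.4 μm × 7.14 g/cm³ = 723.9 g·m⁻²

D(19) = 724 g·m⁻²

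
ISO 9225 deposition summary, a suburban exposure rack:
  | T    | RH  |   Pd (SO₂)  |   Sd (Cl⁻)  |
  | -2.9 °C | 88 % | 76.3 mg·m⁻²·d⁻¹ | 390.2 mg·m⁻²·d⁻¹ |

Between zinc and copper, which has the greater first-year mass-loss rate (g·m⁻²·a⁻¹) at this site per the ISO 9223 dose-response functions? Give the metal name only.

zinc: f(T) = +0.038·(T−10) [T≤10 °C] = -0.4902
  sulphur-dioxide contribution → 3.048 μm/a
  chloride contribution → 0.8294 μm/a
  ⇒ r_corr(zinc) = 3.878 μm/a
  mass loss = 3.878 μm/a × 7.14 g/cm³ = 27.69 g·m⁻²·a⁻¹
copper: temperature factor f = +0.126·(-12.9) = -1.6254
  sulphur-dioxide contribution → 0.579 μm/a
  chloride contribution → 1.058 μm/a
  total first-year rate 1.637 μm/a
  mass loss = 1.637 μm/a × 8.96 g/cm³ = 14.67 g·m⁻²·a⁻¹
Ordering by g·m⁻²·a⁻¹: zinc (27.7) > copper (14.7)

zinc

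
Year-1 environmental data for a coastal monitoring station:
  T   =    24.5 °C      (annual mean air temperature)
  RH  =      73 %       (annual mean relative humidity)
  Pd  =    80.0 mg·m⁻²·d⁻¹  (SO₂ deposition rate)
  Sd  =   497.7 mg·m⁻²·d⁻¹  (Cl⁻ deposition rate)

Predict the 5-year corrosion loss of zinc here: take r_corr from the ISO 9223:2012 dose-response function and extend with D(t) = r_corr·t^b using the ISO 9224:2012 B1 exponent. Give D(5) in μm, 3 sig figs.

D(5) = 35.5 μm

zinc: temperature factor f = -0.071·(14.5) = -1.0295
  sulphur-dioxide contribution → 0.9103 μm/a
  chloride contribution → 8.677 μm/a
  ⇒ r_corr(zinc) = 9.587 μm/a
Long-term exponent b (ISO 9224 Table 2, B1) = 0.813
  D(5) = 9.587 × 5^0.813 = 9.587 × 3.701 = 35.48 μm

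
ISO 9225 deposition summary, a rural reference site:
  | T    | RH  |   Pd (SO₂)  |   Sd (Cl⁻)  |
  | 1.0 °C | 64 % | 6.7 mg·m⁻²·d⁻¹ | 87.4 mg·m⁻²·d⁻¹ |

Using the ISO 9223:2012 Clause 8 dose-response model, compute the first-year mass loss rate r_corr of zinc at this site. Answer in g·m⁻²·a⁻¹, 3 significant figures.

r_corr = 5.77 g·m⁻²·a⁻¹

zinc: f(T) = +0.038·(T−10) [T≤10 °C] = -0.3420
  Pd branch = 0.0129·Pd^0.44·e^(0.046·RH+f) = 0.4019 μm/a
  Cl⁻ term: 0.0175·87.4^0.57·exp(0.008·64+0.085·1.0) = 0.4064
  sum: 0.4019 + 0.4064 → r_corr = 0.8083 μm/a
Convert to mass loss: 0.8083 μm/a × 7.14 g/cm³ = 5.771 g·m⁻²·a⁻¹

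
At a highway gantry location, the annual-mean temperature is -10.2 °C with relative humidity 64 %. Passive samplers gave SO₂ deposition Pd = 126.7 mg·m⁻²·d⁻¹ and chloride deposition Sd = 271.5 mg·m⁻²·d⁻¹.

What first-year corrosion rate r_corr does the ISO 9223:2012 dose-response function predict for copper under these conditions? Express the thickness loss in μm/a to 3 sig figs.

r_corr = 0.347 μm/a

copper: f(T) = +0.126·(T−10) [T≤10 °C] = -2.5452
  sulphur-dioxide contribution → 0.0639 μm/a
  chloride contribution → 0.2827 μm/a
  ⇒ r_corr(copper) = 0.3466 μm/a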